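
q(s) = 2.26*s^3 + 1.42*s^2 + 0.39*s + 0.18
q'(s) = 6.78*s^2 + 2.84*s + 0.39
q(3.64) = 129.41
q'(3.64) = 100.56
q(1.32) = 8.37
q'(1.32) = 15.95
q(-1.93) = -11.53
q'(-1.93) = 20.16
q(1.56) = 12.82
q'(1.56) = 21.32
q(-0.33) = 0.12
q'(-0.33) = 0.19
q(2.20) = 31.98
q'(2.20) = 39.45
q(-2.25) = -19.25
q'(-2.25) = 28.32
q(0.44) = 0.82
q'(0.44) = 2.95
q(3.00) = 75.15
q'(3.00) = 69.93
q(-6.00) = -439.20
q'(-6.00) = 227.43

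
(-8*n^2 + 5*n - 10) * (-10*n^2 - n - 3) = 80*n^4 - 42*n^3 + 119*n^2 - 5*n + 30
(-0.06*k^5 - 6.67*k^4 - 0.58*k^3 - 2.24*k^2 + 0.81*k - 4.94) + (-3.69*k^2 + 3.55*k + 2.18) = -0.06*k^5 - 6.67*k^4 - 0.58*k^3 - 5.93*k^2 + 4.36*k - 2.76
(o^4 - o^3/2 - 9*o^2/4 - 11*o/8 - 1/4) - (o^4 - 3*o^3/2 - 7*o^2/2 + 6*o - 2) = o^3 + 5*o^2/4 - 59*o/8 + 7/4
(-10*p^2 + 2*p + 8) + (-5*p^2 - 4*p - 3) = -15*p^2 - 2*p + 5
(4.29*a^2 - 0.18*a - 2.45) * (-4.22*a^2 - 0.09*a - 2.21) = -18.1038*a^4 + 0.3735*a^3 + 0.8743*a^2 + 0.6183*a + 5.4145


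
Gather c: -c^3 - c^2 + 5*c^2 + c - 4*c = -c^3 + 4*c^2 - 3*c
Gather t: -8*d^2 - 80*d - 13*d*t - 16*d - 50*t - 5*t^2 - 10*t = -8*d^2 - 96*d - 5*t^2 + t*(-13*d - 60)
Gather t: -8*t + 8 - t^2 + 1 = -t^2 - 8*t + 9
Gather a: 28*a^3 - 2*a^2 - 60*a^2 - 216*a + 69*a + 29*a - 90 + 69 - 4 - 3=28*a^3 - 62*a^2 - 118*a - 28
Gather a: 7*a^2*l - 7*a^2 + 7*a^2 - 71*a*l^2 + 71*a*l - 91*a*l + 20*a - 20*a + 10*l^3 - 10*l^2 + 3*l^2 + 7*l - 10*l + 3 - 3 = 7*a^2*l + a*(-71*l^2 - 20*l) + 10*l^3 - 7*l^2 - 3*l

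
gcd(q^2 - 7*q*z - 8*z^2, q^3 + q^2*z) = q + z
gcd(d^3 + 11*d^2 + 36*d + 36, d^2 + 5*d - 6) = d + 6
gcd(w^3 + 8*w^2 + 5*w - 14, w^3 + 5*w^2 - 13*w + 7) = w^2 + 6*w - 7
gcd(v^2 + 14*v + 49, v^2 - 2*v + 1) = 1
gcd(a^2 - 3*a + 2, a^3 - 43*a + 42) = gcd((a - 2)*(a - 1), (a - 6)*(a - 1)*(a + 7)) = a - 1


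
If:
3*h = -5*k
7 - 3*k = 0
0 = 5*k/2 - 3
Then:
No Solution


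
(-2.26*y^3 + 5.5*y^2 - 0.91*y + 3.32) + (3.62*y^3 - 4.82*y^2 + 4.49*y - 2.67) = 1.36*y^3 + 0.68*y^2 + 3.58*y + 0.65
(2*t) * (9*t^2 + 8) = 18*t^3 + 16*t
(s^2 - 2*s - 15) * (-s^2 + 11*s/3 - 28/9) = -s^4 + 17*s^3/3 + 41*s^2/9 - 439*s/9 + 140/3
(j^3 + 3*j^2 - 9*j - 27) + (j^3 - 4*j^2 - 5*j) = 2*j^3 - j^2 - 14*j - 27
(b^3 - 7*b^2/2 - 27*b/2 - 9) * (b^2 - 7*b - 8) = b^5 - 21*b^4/2 + 3*b^3 + 227*b^2/2 + 171*b + 72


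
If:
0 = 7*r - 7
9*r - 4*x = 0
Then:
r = 1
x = 9/4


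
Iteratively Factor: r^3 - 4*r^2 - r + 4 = (r - 4)*(r^2 - 1) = (r - 4)*(r + 1)*(r - 1)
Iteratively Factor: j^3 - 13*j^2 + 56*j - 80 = (j - 4)*(j^2 - 9*j + 20) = (j - 4)^2*(j - 5)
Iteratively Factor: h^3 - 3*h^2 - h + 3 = (h - 1)*(h^2 - 2*h - 3) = (h - 1)*(h + 1)*(h - 3)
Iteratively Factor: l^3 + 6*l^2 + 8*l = (l)*(l^2 + 6*l + 8) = l*(l + 2)*(l + 4)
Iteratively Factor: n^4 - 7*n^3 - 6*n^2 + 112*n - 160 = (n - 2)*(n^3 - 5*n^2 - 16*n + 80) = (n - 2)*(n + 4)*(n^2 - 9*n + 20) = (n - 5)*(n - 2)*(n + 4)*(n - 4)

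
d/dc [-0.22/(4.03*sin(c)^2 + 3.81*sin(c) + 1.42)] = (1.7732*sin(c) + 0.8382)*cos(c)/(4.03*sin(c)^2 + 3.81*sin(c) + 1.42)^2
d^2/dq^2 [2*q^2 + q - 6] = 4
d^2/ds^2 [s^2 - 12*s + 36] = 2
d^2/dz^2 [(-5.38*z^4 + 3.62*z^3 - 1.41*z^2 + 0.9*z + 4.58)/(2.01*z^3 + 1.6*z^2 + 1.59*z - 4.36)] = (-5.6843418860808e-14*z^8 - 2.8421709430404e-14*z^7 - 27.8346380000002*z^6 - 412.607736*z^5 + 790.716606*z^4 + 734.255152*z^3 - 1184.029452*z^2 + 761.29176*z + 45.928804)/(8.120601*z^9 + 19.39248*z^8 + 34.708077*z^7 - 18.067868*z^6 - 56.674917*z^5 - 104.954664*z^4 + 52.096527*z^3 + 58.178532*z^2 + 90.675792*z - 82.881856)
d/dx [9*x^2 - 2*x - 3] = 18*x - 2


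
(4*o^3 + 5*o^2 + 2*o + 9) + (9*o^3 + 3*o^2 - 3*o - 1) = 13*o^3 + 8*o^2 - o + 8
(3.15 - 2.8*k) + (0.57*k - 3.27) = -2.23*k - 0.12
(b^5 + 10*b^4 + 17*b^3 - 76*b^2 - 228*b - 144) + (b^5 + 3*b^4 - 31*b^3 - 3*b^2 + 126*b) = 2*b^5 + 13*b^4 - 14*b^3 - 79*b^2 - 102*b - 144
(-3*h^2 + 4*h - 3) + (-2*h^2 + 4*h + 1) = -5*h^2 + 8*h - 2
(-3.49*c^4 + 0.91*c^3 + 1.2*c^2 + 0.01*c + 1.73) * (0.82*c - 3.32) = -2.8618*c^5 + 12.333*c^4 - 2.0372*c^3 - 3.9758*c^2 + 1.3854*c - 5.7436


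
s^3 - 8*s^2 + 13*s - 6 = (s - 6)*(s - 1)^2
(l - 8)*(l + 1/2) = l^2 - 15*l/2 - 4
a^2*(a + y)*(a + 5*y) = a^4 + 6*a^3*y + 5*a^2*y^2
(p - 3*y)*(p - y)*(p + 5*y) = p^3 + p^2*y - 17*p*y^2 + 15*y^3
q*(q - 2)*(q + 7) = q^3 + 5*q^2 - 14*q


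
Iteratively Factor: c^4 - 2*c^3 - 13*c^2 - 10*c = (c + 1)*(c^3 - 3*c^2 - 10*c) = c*(c + 1)*(c^2 - 3*c - 10) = c*(c - 5)*(c + 1)*(c + 2)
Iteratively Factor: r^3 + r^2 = (r + 1)*(r^2) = r*(r + 1)*(r)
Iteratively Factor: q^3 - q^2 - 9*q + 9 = (q - 3)*(q^2 + 2*q - 3) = (q - 3)*(q + 3)*(q - 1)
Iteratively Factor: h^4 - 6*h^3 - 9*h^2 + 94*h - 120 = (h - 3)*(h^3 - 3*h^2 - 18*h + 40) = (h - 5)*(h - 3)*(h^2 + 2*h - 8) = (h - 5)*(h - 3)*(h + 4)*(h - 2)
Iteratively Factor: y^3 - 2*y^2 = (y)*(y^2 - 2*y) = y*(y - 2)*(y)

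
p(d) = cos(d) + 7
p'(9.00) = -0.41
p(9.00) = 6.09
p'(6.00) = 0.28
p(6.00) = 7.96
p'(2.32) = -0.73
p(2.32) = 6.32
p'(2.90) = -0.24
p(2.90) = 6.03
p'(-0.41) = 0.40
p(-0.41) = 7.92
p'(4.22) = 0.88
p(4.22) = 6.53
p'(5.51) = 0.70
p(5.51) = 7.72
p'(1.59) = -1.00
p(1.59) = 6.98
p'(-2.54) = 0.57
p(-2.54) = 6.18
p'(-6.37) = 0.09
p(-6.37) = 8.00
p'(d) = -sin(d)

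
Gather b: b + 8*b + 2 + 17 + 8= 9*b + 27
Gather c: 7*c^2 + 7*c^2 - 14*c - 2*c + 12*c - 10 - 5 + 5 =14*c^2 - 4*c - 10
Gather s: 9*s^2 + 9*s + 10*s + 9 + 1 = 9*s^2 + 19*s + 10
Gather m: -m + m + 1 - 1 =0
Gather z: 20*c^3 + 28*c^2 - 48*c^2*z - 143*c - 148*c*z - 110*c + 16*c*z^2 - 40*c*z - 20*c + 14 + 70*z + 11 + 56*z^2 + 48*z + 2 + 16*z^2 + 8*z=20*c^3 + 28*c^2 - 273*c + z^2*(16*c + 72) + z*(-48*c^2 - 188*c + 126) + 27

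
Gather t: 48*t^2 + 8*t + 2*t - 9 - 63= 48*t^2 + 10*t - 72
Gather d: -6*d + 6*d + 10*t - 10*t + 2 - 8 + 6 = 0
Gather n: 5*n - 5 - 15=5*n - 20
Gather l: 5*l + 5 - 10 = 5*l - 5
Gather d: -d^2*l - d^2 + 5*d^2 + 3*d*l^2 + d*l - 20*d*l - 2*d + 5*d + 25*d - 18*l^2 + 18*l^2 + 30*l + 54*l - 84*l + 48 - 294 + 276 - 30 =d^2*(4 - l) + d*(3*l^2 - 19*l + 28)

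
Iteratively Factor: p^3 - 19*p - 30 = (p + 3)*(p^2 - 3*p - 10) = (p - 5)*(p + 3)*(p + 2)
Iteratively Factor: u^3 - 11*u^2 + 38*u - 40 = (u - 2)*(u^2 - 9*u + 20) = (u - 5)*(u - 2)*(u - 4)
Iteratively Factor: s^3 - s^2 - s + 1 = (s - 1)*(s^2 - 1) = (s - 1)^2*(s + 1)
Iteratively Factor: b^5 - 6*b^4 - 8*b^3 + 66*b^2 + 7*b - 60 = (b - 1)*(b^4 - 5*b^3 - 13*b^2 + 53*b + 60) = (b - 4)*(b - 1)*(b^3 - b^2 - 17*b - 15) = (b - 4)*(b - 1)*(b + 1)*(b^2 - 2*b - 15) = (b - 5)*(b - 4)*(b - 1)*(b + 1)*(b + 3)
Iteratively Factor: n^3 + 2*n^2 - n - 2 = (n + 2)*(n^2 - 1) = (n + 1)*(n + 2)*(n - 1)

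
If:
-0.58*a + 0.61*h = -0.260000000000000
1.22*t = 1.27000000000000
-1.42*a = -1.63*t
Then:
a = 1.19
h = 0.71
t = 1.04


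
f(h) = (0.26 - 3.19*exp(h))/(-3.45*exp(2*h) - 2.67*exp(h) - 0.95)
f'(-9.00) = 0.00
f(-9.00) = -0.27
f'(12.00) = 0.00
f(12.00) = 0.00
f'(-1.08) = 0.20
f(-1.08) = 0.37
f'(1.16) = -0.16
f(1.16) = 0.22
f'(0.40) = -0.17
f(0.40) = 0.36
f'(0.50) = -0.18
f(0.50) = 0.34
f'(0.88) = -0.18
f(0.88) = 0.27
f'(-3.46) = 0.11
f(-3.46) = -0.15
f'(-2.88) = 0.17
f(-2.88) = -0.07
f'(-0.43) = 0.01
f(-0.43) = 0.44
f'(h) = (0.26 - 3.19*exp(h))*(6.9*exp(2*h) + 2.67*exp(h))/(-3.45*exp(2*h) - 2.67*exp(h) - 0.95)^2 - 3.19*exp(h)/(-3.45*exp(2*h) - 2.67*exp(h) - 0.95) = (-11.0055*exp(2*h) + 1.794*exp(h) + 3.7247)*exp(h)/(11.9025*exp(4*h) + 18.423*exp(3*h) + 13.6839*exp(2*h) + 5.073*exp(h) + 0.9025)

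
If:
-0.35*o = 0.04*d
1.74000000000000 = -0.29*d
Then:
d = -6.00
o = 0.69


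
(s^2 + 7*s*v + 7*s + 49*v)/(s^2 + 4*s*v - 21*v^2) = (s + 7)/(s - 3*v)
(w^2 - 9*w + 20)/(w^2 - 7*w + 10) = (w - 4)/(w - 2)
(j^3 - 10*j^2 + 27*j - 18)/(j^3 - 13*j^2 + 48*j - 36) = (j - 3)/(j - 6)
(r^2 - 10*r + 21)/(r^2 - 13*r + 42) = (r - 3)/(r - 6)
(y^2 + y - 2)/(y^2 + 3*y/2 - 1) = 2*(y - 1)/(2*y - 1)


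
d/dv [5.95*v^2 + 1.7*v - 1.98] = 11.9*v + 1.7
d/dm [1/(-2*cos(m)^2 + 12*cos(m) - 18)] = -sin(m)/(cos(m) - 3)^3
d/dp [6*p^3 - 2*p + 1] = 18*p^2 - 2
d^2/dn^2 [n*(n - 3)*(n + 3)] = 6*n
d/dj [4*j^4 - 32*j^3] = 16*j^2*(j - 6)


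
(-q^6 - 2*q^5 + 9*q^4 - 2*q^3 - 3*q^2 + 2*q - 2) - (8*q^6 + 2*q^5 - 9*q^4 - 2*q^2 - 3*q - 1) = -9*q^6 - 4*q^5 + 18*q^4 - 2*q^3 - q^2 + 5*q - 1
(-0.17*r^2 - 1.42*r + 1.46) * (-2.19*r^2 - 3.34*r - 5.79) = 0.3723*r^4 + 3.6776*r^3 + 2.5297*r^2 + 3.3454*r - 8.4534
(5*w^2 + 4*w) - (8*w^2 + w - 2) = -3*w^2 + 3*w + 2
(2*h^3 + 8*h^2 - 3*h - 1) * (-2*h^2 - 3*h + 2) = -4*h^5 - 22*h^4 - 14*h^3 + 27*h^2 - 3*h - 2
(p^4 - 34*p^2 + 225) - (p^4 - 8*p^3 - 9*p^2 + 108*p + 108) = 8*p^3 - 25*p^2 - 108*p + 117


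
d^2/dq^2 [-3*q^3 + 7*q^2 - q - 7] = 14 - 18*q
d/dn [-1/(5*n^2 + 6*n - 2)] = 2*(5*n + 3)/(5*n^2 + 6*n - 2)^2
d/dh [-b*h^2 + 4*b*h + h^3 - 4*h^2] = -2*b*h + 4*b + 3*h^2 - 8*h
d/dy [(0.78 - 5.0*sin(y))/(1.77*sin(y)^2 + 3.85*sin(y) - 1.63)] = (8.85*sin(y)^2 - 2.7612*sin(y) + 5.147)*cos(y)/(3.1329*sin(y)^4 + 13.629*sin(y)^3 + 9.0523*sin(y)^2 - 12.551*sin(y) + 2.6569)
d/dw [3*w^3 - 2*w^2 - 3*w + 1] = 9*w^2 - 4*w - 3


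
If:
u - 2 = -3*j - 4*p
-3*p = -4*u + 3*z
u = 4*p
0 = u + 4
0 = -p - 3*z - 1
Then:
No Solution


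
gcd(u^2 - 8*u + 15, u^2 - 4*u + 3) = u - 3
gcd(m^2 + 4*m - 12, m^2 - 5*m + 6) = m - 2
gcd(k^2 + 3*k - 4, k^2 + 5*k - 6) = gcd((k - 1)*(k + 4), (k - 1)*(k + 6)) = k - 1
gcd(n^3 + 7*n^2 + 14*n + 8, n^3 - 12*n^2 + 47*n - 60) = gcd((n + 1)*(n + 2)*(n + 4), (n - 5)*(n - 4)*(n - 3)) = 1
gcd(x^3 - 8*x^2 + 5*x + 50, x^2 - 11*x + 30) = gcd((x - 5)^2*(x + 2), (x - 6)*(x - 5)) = x - 5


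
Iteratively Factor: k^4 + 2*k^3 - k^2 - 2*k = (k + 2)*(k^3 - k) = k*(k + 2)*(k^2 - 1) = k*(k - 1)*(k + 2)*(k + 1)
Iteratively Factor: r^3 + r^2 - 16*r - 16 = (r - 4)*(r^2 + 5*r + 4) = (r - 4)*(r + 4)*(r + 1)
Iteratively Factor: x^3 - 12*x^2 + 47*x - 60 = (x - 4)*(x^2 - 8*x + 15) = (x - 4)*(x - 3)*(x - 5)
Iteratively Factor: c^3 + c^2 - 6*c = (c)*(c^2 + c - 6) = c*(c - 2)*(c + 3)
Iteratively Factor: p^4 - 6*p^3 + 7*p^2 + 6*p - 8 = (p + 1)*(p^3 - 7*p^2 + 14*p - 8) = (p - 1)*(p + 1)*(p^2 - 6*p + 8) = (p - 4)*(p - 1)*(p + 1)*(p - 2)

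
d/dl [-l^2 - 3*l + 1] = -2*l - 3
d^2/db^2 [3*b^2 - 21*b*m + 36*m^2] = 6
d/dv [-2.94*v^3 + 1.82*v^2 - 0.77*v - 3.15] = -8.82*v^2 + 3.64*v - 0.77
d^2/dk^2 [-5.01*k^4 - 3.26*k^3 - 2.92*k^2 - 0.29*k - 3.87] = -60.12*k^2 - 19.56*k - 5.84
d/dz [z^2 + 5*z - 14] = 2*z + 5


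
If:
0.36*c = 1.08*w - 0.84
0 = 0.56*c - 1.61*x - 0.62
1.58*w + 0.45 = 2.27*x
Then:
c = 9.71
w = 4.01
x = 2.99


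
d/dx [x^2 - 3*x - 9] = 2*x - 3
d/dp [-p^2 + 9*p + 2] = 9 - 2*p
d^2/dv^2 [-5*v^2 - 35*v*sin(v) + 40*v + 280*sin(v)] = 35*v*sin(v) - 280*sin(v) - 70*cos(v) - 10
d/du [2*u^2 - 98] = 4*u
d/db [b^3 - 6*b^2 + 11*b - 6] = 3*b^2 - 12*b + 11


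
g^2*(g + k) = g^3 + g^2*k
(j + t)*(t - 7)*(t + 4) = j*t^2 - 3*j*t - 28*j + t^3 - 3*t^2 - 28*t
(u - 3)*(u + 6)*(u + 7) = u^3 + 10*u^2 + 3*u - 126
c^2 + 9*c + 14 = (c + 2)*(c + 7)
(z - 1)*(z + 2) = z^2 + z - 2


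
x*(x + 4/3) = x^2 + 4*x/3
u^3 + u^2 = u^2*(u + 1)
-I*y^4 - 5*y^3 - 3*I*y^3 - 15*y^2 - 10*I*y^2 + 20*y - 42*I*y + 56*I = (y + 4)*(y - 7*I)*(y + 2*I)*(-I*y + I)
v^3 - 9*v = v*(v - 3)*(v + 3)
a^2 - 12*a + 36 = (a - 6)^2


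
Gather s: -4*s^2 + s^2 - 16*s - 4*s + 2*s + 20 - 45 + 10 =-3*s^2 - 18*s - 15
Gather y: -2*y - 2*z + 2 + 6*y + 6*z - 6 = 4*y + 4*z - 4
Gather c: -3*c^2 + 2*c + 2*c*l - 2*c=-3*c^2 + 2*c*l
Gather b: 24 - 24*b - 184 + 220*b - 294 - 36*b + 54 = 160*b - 400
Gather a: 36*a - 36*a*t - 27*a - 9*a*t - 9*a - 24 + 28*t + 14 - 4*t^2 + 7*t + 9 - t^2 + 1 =-45*a*t - 5*t^2 + 35*t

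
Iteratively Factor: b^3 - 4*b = (b)*(b^2 - 4) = b*(b - 2)*(b + 2)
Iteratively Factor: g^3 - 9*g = (g + 3)*(g^2 - 3*g) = (g - 3)*(g + 3)*(g)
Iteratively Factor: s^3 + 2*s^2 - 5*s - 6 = (s + 1)*(s^2 + s - 6) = (s + 1)*(s + 3)*(s - 2)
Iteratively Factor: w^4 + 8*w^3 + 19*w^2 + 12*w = (w + 1)*(w^3 + 7*w^2 + 12*w) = w*(w + 1)*(w^2 + 7*w + 12) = w*(w + 1)*(w + 4)*(w + 3)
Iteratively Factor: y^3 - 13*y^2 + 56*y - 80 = (y - 5)*(y^2 - 8*y + 16) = (y - 5)*(y - 4)*(y - 4)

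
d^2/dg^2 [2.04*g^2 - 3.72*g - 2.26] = 4.08000000000000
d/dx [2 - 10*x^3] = -30*x^2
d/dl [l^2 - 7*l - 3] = 2*l - 7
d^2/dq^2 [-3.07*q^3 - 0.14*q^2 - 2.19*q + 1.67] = -18.42*q - 0.28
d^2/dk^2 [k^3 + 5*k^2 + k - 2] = 6*k + 10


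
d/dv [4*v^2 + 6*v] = 8*v + 6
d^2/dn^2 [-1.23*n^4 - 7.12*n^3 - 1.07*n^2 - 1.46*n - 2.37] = -14.76*n^2 - 42.72*n - 2.14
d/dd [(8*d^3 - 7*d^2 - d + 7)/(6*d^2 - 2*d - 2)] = (12*d^4 - 8*d^3 - 7*d^2 - 14*d + 4)/(9*d^4 - 6*d^3 - 5*d^2 + 2*d + 1)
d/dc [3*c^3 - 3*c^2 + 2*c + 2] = 9*c^2 - 6*c + 2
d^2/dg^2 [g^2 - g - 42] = 2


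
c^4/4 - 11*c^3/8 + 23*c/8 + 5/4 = (c/4 + 1/4)*(c - 5)*(c - 2)*(c + 1/2)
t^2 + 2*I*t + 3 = (t - I)*(t + 3*I)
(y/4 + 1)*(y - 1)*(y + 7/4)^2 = y^4/4 + 13*y^3/8 + 153*y^2/64 - 77*y/64 - 49/16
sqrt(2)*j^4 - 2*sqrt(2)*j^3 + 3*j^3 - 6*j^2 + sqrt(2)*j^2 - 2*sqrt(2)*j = j*(j - 2)*(j + sqrt(2))*(sqrt(2)*j + 1)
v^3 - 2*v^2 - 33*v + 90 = (v - 5)*(v - 3)*(v + 6)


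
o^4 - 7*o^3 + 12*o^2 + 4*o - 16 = (o - 4)*(o - 2)^2*(o + 1)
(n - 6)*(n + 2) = n^2 - 4*n - 12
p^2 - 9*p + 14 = (p - 7)*(p - 2)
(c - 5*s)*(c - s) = c^2 - 6*c*s + 5*s^2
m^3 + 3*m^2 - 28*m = m*(m - 4)*(m + 7)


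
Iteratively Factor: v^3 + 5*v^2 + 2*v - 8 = (v + 2)*(v^2 + 3*v - 4) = (v + 2)*(v + 4)*(v - 1)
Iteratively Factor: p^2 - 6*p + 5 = (p - 1)*(p - 5)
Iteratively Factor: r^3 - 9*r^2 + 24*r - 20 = (r - 5)*(r^2 - 4*r + 4) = (r - 5)*(r - 2)*(r - 2)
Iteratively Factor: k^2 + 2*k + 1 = (k + 1)*(k + 1)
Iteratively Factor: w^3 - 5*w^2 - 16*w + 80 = (w - 4)*(w^2 - w - 20) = (w - 4)*(w + 4)*(w - 5)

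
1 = 1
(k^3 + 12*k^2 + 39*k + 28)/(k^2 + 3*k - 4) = (k^2 + 8*k + 7)/(k - 1)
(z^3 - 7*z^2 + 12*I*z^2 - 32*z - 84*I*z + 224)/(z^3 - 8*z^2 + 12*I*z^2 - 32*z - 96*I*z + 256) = (z - 7)/(z - 8)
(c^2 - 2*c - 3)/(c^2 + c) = (c - 3)/c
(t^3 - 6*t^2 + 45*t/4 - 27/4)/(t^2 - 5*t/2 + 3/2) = (2*t^2 - 9*t + 9)/(2*(t - 1))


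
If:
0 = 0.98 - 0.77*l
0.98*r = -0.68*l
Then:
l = 1.27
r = -0.88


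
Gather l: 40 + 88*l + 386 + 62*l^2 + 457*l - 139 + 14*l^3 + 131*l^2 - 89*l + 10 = 14*l^3 + 193*l^2 + 456*l + 297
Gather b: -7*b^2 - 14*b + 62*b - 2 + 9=-7*b^2 + 48*b + 7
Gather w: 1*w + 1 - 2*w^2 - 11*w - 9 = -2*w^2 - 10*w - 8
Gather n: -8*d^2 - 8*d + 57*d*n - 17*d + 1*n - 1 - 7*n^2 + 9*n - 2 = -8*d^2 - 25*d - 7*n^2 + n*(57*d + 10) - 3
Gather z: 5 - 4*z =5 - 4*z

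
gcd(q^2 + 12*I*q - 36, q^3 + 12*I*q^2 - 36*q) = q^2 + 12*I*q - 36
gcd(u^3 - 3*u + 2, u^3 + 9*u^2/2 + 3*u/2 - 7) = u^2 + u - 2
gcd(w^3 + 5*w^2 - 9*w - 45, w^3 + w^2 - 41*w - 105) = w^2 + 8*w + 15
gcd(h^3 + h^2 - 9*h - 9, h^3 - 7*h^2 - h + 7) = h + 1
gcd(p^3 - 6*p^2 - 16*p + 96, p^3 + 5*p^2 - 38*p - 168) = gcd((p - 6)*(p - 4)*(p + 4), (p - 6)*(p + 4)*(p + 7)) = p^2 - 2*p - 24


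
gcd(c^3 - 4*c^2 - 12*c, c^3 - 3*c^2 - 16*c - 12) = c^2 - 4*c - 12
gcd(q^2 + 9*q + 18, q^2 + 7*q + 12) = q + 3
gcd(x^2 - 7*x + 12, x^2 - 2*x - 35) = 1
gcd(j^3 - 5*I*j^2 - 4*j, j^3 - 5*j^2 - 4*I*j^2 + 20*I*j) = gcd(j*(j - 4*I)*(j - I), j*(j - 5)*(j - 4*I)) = j^2 - 4*I*j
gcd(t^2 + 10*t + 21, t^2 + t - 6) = t + 3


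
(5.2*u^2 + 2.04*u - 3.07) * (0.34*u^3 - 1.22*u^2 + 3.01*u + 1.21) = 1.768*u^5 - 5.6504*u^4 + 12.1194*u^3 + 16.1778*u^2 - 6.7723*u - 3.7147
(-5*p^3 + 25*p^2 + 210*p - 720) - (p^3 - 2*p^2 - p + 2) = -6*p^3 + 27*p^2 + 211*p - 722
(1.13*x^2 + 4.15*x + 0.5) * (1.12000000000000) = 1.2656*x^2 + 4.648*x + 0.56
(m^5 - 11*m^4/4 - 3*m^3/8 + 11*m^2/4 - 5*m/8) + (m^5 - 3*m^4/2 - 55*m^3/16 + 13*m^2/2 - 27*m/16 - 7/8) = 2*m^5 - 17*m^4/4 - 61*m^3/16 + 37*m^2/4 - 37*m/16 - 7/8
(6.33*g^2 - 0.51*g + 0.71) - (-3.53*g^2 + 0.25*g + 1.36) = 9.86*g^2 - 0.76*g - 0.65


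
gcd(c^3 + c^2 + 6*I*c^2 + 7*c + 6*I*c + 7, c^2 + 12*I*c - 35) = c + 7*I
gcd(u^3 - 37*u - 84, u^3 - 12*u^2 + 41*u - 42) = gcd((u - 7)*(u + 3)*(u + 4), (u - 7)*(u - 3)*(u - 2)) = u - 7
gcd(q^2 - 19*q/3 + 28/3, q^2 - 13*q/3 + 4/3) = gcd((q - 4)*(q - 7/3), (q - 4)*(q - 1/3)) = q - 4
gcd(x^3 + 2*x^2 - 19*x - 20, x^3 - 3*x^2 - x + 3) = x + 1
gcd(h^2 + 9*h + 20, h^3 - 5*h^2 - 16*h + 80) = h + 4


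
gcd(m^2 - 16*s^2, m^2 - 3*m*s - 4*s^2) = -m + 4*s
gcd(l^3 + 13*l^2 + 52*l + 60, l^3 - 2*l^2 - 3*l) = 1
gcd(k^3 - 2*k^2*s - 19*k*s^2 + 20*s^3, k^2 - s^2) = -k + s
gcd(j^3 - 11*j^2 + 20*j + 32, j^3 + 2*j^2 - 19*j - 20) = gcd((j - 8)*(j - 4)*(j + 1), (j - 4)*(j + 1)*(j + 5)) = j^2 - 3*j - 4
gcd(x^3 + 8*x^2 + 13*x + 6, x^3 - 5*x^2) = 1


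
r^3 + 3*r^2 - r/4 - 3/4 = (r - 1/2)*(r + 1/2)*(r + 3)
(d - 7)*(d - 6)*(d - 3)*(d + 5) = d^4 - 11*d^3 + d^2 + 279*d - 630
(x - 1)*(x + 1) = x^2 - 1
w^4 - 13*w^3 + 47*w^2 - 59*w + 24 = (w - 8)*(w - 3)*(w - 1)^2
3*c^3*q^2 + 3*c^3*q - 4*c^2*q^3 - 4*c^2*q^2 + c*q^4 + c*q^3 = q*(-3*c + q)*(-c + q)*(c*q + c)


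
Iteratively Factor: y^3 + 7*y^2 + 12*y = (y + 4)*(y^2 + 3*y) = (y + 3)*(y + 4)*(y)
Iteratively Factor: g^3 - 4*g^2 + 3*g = (g - 1)*(g^2 - 3*g) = g*(g - 1)*(g - 3)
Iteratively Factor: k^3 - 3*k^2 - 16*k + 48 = (k - 4)*(k^2 + k - 12) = (k - 4)*(k + 4)*(k - 3)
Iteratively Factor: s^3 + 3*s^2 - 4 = (s + 2)*(s^2 + s - 2) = (s + 2)^2*(s - 1)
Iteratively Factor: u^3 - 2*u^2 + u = (u - 1)*(u^2 - u) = u*(u - 1)*(u - 1)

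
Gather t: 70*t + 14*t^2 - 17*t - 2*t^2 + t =12*t^2 + 54*t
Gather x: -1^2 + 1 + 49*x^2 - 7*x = 49*x^2 - 7*x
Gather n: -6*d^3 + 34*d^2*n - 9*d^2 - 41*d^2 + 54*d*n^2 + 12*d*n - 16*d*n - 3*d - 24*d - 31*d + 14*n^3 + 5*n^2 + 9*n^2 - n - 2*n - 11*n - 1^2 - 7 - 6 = -6*d^3 - 50*d^2 - 58*d + 14*n^3 + n^2*(54*d + 14) + n*(34*d^2 - 4*d - 14) - 14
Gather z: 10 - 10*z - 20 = -10*z - 10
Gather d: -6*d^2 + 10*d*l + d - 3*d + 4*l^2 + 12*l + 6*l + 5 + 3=-6*d^2 + d*(10*l - 2) + 4*l^2 + 18*l + 8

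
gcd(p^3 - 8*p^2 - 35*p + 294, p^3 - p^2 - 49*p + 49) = p - 7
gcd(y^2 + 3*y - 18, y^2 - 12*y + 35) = 1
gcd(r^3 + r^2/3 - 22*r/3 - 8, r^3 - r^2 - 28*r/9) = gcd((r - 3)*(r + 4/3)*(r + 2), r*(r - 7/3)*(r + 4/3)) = r + 4/3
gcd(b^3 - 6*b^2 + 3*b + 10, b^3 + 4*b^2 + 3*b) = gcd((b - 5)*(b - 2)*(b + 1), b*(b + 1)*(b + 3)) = b + 1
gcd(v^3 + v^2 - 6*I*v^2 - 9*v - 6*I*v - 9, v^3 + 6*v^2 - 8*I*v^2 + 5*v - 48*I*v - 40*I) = v + 1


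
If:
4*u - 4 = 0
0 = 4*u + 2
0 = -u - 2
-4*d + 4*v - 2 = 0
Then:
No Solution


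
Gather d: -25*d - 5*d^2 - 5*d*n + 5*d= -5*d^2 + d*(-5*n - 20)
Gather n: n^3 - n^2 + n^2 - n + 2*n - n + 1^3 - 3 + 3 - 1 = n^3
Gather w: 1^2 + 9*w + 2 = 9*w + 3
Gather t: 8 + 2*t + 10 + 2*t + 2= 4*t + 20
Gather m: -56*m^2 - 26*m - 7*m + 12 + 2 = -56*m^2 - 33*m + 14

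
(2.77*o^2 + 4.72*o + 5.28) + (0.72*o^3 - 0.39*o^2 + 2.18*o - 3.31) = 0.72*o^3 + 2.38*o^2 + 6.9*o + 1.97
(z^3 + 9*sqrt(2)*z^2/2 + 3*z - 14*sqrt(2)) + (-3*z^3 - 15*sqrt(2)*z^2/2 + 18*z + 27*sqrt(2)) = -2*z^3 - 3*sqrt(2)*z^2 + 21*z + 13*sqrt(2)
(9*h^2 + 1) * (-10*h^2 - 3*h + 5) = -90*h^4 - 27*h^3 + 35*h^2 - 3*h + 5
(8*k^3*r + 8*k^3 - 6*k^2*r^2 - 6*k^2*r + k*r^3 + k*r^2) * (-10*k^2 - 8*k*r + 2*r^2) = -80*k^5*r - 80*k^5 - 4*k^4*r^2 - 4*k^4*r + 54*k^3*r^3 + 54*k^3*r^2 - 20*k^2*r^4 - 20*k^2*r^3 + 2*k*r^5 + 2*k*r^4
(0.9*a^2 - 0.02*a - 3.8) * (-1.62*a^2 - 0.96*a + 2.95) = -1.458*a^4 - 0.8316*a^3 + 8.8302*a^2 + 3.589*a - 11.21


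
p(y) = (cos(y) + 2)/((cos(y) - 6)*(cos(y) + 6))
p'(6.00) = -0.00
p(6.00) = -0.08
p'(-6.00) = 0.01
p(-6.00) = -0.08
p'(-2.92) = -0.01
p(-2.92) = -0.03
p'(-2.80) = -0.01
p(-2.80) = -0.03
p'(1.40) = 0.03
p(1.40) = -0.06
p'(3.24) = -0.00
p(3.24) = -0.03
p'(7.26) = 0.03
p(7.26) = -0.07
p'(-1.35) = -0.03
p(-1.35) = -0.06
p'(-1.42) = -0.03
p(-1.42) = -0.06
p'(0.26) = 0.01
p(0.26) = -0.08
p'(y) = (cos(y) + 2)*sin(y)/((cos(y) - 6)*(cos(y) + 6)^2) - sin(y)/((cos(y) - 6)*(cos(y) + 6)) + (cos(y) + 2)*sin(y)/((cos(y) - 6)^2*(cos(y) + 6))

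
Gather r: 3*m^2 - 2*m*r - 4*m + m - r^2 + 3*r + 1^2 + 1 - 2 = 3*m^2 - 3*m - r^2 + r*(3 - 2*m)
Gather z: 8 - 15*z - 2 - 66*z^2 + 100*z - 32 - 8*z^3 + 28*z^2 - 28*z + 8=-8*z^3 - 38*z^2 + 57*z - 18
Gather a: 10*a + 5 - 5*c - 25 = 10*a - 5*c - 20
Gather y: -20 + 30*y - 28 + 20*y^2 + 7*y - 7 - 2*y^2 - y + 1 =18*y^2 + 36*y - 54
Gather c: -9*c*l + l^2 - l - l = -9*c*l + l^2 - 2*l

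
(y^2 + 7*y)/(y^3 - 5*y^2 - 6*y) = (y + 7)/(y^2 - 5*y - 6)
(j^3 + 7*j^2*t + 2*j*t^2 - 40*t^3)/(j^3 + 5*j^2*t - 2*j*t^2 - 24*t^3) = (j + 5*t)/(j + 3*t)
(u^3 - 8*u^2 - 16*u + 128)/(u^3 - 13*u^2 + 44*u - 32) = (u + 4)/(u - 1)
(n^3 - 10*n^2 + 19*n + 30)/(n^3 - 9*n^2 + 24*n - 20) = (n^2 - 5*n - 6)/(n^2 - 4*n + 4)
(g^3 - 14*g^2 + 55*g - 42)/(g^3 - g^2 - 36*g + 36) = (g - 7)/(g + 6)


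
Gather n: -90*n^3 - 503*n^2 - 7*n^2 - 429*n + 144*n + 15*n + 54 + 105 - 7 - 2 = -90*n^3 - 510*n^2 - 270*n + 150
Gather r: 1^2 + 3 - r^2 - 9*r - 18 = -r^2 - 9*r - 14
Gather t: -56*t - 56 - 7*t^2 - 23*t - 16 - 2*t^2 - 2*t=-9*t^2 - 81*t - 72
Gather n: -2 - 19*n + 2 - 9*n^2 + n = -9*n^2 - 18*n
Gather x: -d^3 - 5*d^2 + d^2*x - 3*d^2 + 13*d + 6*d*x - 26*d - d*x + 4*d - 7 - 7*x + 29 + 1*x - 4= -d^3 - 8*d^2 - 9*d + x*(d^2 + 5*d - 6) + 18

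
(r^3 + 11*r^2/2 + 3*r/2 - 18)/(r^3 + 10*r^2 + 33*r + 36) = (r - 3/2)/(r + 3)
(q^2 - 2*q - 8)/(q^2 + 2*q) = (q - 4)/q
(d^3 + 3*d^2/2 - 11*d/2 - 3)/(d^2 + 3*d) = d - 3/2 - 1/d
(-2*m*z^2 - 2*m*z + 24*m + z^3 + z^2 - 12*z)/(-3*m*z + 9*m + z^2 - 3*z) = (-2*m*z - 8*m + z^2 + 4*z)/(-3*m + z)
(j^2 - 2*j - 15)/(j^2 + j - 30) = (j + 3)/(j + 6)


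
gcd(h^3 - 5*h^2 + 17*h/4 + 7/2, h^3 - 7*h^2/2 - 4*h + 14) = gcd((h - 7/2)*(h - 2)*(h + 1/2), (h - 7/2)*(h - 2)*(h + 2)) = h^2 - 11*h/2 + 7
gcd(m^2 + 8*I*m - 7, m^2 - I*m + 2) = m + I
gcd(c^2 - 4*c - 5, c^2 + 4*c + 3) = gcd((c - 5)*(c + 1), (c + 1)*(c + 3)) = c + 1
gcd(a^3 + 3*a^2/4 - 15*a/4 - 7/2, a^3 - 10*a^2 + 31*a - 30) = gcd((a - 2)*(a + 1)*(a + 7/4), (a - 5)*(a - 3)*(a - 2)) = a - 2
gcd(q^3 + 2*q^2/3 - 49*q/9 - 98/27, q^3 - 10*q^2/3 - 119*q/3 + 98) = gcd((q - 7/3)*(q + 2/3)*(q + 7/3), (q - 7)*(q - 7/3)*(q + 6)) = q - 7/3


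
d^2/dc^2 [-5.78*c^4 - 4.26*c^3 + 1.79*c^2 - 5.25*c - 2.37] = -69.36*c^2 - 25.56*c + 3.58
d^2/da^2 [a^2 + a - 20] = 2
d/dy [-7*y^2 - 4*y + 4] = -14*y - 4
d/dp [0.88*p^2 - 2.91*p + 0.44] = 1.76*p - 2.91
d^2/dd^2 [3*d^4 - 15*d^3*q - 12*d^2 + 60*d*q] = 36*d^2 - 90*d*q - 24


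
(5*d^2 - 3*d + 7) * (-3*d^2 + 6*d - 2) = -15*d^4 + 39*d^3 - 49*d^2 + 48*d - 14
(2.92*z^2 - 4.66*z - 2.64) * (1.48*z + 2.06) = 4.3216*z^3 - 0.8816*z^2 - 13.5068*z - 5.4384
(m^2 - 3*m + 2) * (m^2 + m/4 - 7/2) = m^4 - 11*m^3/4 - 9*m^2/4 + 11*m - 7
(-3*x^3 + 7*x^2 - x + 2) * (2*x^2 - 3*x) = -6*x^5 + 23*x^4 - 23*x^3 + 7*x^2 - 6*x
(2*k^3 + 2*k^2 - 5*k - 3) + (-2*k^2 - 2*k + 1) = 2*k^3 - 7*k - 2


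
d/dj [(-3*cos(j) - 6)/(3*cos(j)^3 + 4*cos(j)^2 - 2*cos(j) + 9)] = 12*(30*sin(j) - 38*sin(2*j) - 22*sin(3*j) - 3*sin(4*j))/(cos(j) + 8*cos(2*j) + 3*cos(3*j) + 44)^2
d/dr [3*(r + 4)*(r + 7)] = 6*r + 33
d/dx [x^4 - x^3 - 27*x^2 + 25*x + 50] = 4*x^3 - 3*x^2 - 54*x + 25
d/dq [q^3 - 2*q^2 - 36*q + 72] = 3*q^2 - 4*q - 36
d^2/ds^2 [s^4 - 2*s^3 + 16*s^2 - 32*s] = 12*s^2 - 12*s + 32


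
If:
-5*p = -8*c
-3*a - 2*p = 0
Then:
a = -2*p/3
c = 5*p/8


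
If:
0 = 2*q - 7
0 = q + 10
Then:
No Solution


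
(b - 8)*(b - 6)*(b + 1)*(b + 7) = b^4 - 6*b^3 - 57*b^2 + 286*b + 336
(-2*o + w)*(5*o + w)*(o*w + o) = -10*o^3*w - 10*o^3 + 3*o^2*w^2 + 3*o^2*w + o*w^3 + o*w^2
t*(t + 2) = t^2 + 2*t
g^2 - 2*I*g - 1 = (g - I)^2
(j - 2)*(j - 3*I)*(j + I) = j^3 - 2*j^2 - 2*I*j^2 + 3*j + 4*I*j - 6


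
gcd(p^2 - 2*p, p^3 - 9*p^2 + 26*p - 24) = p - 2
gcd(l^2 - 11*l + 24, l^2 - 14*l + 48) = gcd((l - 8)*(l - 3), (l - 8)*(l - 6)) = l - 8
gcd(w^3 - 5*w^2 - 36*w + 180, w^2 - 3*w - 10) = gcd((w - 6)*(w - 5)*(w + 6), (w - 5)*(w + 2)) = w - 5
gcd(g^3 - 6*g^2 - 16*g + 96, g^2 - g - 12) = g - 4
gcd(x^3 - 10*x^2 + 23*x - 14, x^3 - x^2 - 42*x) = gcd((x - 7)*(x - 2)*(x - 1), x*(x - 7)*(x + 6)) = x - 7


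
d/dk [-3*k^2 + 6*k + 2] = 6 - 6*k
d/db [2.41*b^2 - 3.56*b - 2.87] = 4.82*b - 3.56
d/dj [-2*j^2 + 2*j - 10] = 2 - 4*j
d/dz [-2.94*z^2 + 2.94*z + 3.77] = 2.94 - 5.88*z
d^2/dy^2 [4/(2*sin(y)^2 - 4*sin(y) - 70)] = 4*(-2*sin(y)^4 + 3*sin(y)^3 - 69*sin(y)^2 + 29*sin(y) + 39)/((sin(y) - 7)^3*(sin(y) + 5)^3)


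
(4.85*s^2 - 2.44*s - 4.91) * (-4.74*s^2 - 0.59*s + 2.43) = -22.989*s^4 + 8.7041*s^3 + 36.4985*s^2 - 3.0323*s - 11.9313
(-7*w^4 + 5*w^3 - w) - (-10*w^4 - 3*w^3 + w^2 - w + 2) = 3*w^4 + 8*w^3 - w^2 - 2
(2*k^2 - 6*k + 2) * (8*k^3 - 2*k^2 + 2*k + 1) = 16*k^5 - 52*k^4 + 32*k^3 - 14*k^2 - 2*k + 2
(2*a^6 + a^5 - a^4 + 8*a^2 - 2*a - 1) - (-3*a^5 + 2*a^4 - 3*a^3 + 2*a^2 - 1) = 2*a^6 + 4*a^5 - 3*a^4 + 3*a^3 + 6*a^2 - 2*a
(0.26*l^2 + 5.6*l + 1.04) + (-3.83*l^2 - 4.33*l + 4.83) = -3.57*l^2 + 1.27*l + 5.87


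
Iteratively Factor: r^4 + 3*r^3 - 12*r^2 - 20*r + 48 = (r + 3)*(r^3 - 12*r + 16) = (r - 2)*(r + 3)*(r^2 + 2*r - 8) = (r - 2)*(r + 3)*(r + 4)*(r - 2)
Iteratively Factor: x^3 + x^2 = (x + 1)*(x^2) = x*(x + 1)*(x)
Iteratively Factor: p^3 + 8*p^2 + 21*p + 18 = (p + 2)*(p^2 + 6*p + 9) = (p + 2)*(p + 3)*(p + 3)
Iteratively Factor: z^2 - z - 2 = (z - 2)*(z + 1)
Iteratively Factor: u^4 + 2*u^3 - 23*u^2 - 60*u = (u + 3)*(u^3 - u^2 - 20*u) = (u - 5)*(u + 3)*(u^2 + 4*u) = u*(u - 5)*(u + 3)*(u + 4)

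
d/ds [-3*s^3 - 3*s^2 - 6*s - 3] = -9*s^2 - 6*s - 6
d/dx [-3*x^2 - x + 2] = -6*x - 1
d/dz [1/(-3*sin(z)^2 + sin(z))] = (6/tan(z) - cos(z)/sin(z)^2)/(3*sin(z) - 1)^2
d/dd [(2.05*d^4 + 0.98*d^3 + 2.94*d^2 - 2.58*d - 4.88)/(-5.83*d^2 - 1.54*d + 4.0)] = (-23.903*d^5 - 15.1844*d^4 + 29.7816*d^3 - 7.809*d^2 - 33.3808*d - 17.8352)/(33.9889*d^4 + 17.9564*d^3 - 44.2684*d^2 - 12.32*d + 16.0)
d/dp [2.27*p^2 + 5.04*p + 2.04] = 4.54*p + 5.04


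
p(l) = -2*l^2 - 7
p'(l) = -4*l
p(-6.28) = -85.88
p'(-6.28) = 25.12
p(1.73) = -12.99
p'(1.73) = -6.92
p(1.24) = -10.08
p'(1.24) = -4.96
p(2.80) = -22.68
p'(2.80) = -11.20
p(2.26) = -17.22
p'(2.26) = -9.04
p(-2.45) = -19.00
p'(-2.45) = 9.80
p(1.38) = -10.81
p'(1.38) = -5.52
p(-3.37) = -29.71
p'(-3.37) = 13.48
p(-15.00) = -457.00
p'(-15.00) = 60.00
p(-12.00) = -295.00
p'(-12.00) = 48.00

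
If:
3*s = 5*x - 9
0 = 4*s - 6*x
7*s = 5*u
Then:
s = 27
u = 189/5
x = 18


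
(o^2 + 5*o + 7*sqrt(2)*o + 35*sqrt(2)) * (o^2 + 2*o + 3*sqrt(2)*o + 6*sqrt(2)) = o^4 + 7*o^3 + 10*sqrt(2)*o^3 + 52*o^2 + 70*sqrt(2)*o^2 + 100*sqrt(2)*o + 294*o + 420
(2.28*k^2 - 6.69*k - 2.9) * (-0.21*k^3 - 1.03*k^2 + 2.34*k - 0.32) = -0.4788*k^5 - 0.9435*k^4 + 12.8349*k^3 - 13.3972*k^2 - 4.6452*k + 0.928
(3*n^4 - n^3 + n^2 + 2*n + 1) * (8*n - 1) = 24*n^5 - 11*n^4 + 9*n^3 + 15*n^2 + 6*n - 1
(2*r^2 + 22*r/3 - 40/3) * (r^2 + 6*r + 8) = 2*r^4 + 58*r^3/3 + 140*r^2/3 - 64*r/3 - 320/3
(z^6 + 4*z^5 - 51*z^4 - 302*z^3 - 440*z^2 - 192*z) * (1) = z^6 + 4*z^5 - 51*z^4 - 302*z^3 - 440*z^2 - 192*z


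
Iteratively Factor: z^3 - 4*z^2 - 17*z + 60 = (z - 3)*(z^2 - z - 20) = (z - 3)*(z + 4)*(z - 5)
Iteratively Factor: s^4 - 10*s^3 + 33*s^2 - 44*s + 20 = (s - 2)*(s^3 - 8*s^2 + 17*s - 10) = (s - 2)^2*(s^2 - 6*s + 5) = (s - 5)*(s - 2)^2*(s - 1)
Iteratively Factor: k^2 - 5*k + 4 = (k - 1)*(k - 4)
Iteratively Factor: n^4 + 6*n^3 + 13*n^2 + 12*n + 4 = (n + 1)*(n^3 + 5*n^2 + 8*n + 4) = (n + 1)*(n + 2)*(n^2 + 3*n + 2) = (n + 1)*(n + 2)^2*(n + 1)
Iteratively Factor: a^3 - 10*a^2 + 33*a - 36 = (a - 3)*(a^2 - 7*a + 12) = (a - 4)*(a - 3)*(a - 3)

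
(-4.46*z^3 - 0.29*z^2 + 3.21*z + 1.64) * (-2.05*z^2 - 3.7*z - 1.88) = 9.143*z^5 + 17.0965*z^4 + 2.8773*z^3 - 14.6938*z^2 - 12.1028*z - 3.0832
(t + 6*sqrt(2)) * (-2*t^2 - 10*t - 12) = -2*t^3 - 12*sqrt(2)*t^2 - 10*t^2 - 60*sqrt(2)*t - 12*t - 72*sqrt(2)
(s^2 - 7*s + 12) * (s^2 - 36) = s^4 - 7*s^3 - 24*s^2 + 252*s - 432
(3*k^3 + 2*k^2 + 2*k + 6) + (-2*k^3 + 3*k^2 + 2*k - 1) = k^3 + 5*k^2 + 4*k + 5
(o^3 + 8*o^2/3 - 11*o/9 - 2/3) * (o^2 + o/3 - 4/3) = o^5 + 3*o^4 - 5*o^3/3 - 125*o^2/27 + 38*o/27 + 8/9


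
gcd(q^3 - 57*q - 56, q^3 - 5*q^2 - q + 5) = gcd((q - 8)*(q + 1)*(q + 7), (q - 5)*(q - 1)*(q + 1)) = q + 1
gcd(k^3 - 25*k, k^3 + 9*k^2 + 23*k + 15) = k + 5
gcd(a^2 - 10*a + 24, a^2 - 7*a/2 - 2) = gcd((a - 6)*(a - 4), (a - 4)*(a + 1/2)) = a - 4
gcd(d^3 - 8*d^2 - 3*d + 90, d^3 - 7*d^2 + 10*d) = d - 5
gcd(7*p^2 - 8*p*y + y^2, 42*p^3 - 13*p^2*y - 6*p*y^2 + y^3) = -7*p + y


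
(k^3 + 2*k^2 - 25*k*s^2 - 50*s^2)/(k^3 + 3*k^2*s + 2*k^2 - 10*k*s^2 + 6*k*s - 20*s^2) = (-k + 5*s)/(-k + 2*s)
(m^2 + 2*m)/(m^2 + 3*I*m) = (m + 2)/(m + 3*I)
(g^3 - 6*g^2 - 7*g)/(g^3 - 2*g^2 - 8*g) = (-g^2 + 6*g + 7)/(-g^2 + 2*g + 8)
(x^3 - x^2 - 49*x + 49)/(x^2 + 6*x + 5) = (x^3 - x^2 - 49*x + 49)/(x^2 + 6*x + 5)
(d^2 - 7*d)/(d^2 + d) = (d - 7)/(d + 1)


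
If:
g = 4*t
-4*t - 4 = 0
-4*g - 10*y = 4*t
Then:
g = -4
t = -1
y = 2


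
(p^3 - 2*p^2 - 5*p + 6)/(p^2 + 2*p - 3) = (p^2 - p - 6)/(p + 3)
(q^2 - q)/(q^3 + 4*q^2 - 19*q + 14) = q/(q^2 + 5*q - 14)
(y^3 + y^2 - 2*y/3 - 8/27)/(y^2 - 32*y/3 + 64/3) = (27*y^3 + 27*y^2 - 18*y - 8)/(9*(3*y^2 - 32*y + 64))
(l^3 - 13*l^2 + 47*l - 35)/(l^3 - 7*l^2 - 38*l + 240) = (l^2 - 8*l + 7)/(l^2 - 2*l - 48)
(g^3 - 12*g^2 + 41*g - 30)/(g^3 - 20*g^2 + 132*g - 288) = (g^2 - 6*g + 5)/(g^2 - 14*g + 48)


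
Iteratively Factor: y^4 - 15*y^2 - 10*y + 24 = (y - 1)*(y^3 + y^2 - 14*y - 24) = (y - 1)*(y + 2)*(y^2 - y - 12) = (y - 4)*(y - 1)*(y + 2)*(y + 3)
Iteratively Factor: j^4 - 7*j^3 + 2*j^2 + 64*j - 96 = (j - 4)*(j^3 - 3*j^2 - 10*j + 24) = (j - 4)*(j - 2)*(j^2 - j - 12) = (j - 4)*(j - 2)*(j + 3)*(j - 4)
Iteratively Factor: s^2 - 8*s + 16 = (s - 4)*(s - 4)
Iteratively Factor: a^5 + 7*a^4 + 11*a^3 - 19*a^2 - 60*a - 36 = (a + 3)*(a^4 + 4*a^3 - a^2 - 16*a - 12) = (a - 2)*(a + 3)*(a^3 + 6*a^2 + 11*a + 6) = (a - 2)*(a + 3)^2*(a^2 + 3*a + 2) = (a - 2)*(a + 1)*(a + 3)^2*(a + 2)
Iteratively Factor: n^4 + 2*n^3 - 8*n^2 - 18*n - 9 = (n - 3)*(n^3 + 5*n^2 + 7*n + 3) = (n - 3)*(n + 1)*(n^2 + 4*n + 3) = (n - 3)*(n + 1)^2*(n + 3)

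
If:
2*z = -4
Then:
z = -2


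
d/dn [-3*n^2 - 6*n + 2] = -6*n - 6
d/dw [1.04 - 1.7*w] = -1.70000000000000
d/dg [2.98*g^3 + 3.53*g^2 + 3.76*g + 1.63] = 8.94*g^2 + 7.06*g + 3.76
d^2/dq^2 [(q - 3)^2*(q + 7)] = 6*q + 2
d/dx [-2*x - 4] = -2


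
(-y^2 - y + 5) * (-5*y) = 5*y^3 + 5*y^2 - 25*y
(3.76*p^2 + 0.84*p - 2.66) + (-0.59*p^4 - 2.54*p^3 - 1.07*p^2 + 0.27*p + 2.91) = -0.59*p^4 - 2.54*p^3 + 2.69*p^2 + 1.11*p + 0.25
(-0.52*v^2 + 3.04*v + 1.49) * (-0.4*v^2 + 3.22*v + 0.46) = 0.208*v^4 - 2.8904*v^3 + 8.9536*v^2 + 6.1962*v + 0.6854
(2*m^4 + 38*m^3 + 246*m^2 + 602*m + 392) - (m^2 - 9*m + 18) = 2*m^4 + 38*m^3 + 245*m^2 + 611*m + 374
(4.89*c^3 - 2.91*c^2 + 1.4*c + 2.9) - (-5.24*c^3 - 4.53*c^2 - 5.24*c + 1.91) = 10.13*c^3 + 1.62*c^2 + 6.64*c + 0.99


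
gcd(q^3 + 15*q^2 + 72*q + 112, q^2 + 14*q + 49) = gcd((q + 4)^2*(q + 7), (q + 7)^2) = q + 7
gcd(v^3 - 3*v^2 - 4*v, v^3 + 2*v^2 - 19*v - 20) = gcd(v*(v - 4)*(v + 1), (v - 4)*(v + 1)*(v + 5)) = v^2 - 3*v - 4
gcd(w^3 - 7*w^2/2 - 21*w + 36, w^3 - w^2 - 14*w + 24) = w + 4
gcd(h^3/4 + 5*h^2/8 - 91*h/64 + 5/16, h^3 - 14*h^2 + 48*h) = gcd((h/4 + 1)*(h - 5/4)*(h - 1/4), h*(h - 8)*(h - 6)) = 1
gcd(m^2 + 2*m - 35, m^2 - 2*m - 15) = m - 5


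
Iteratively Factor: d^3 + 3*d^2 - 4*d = (d + 4)*(d^2 - d) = (d - 1)*(d + 4)*(d)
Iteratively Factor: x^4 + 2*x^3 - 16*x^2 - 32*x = (x + 2)*(x^3 - 16*x) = (x - 4)*(x + 2)*(x^2 + 4*x) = x*(x - 4)*(x + 2)*(x + 4)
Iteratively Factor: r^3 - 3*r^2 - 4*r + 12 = (r - 2)*(r^2 - r - 6) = (r - 2)*(r + 2)*(r - 3)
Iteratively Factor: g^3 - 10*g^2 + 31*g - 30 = (g - 2)*(g^2 - 8*g + 15) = (g - 5)*(g - 2)*(g - 3)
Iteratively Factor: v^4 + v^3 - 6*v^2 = (v)*(v^3 + v^2 - 6*v) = v^2*(v^2 + v - 6) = v^2*(v - 2)*(v + 3)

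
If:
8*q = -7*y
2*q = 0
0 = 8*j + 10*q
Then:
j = 0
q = 0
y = 0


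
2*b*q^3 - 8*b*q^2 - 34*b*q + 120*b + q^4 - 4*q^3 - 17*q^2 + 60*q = (2*b + q)*(q - 5)*(q - 3)*(q + 4)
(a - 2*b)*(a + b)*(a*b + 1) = a^3*b - a^2*b^2 + a^2 - 2*a*b^3 - a*b - 2*b^2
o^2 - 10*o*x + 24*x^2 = (o - 6*x)*(o - 4*x)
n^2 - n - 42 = (n - 7)*(n + 6)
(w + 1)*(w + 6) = w^2 + 7*w + 6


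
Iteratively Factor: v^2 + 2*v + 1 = (v + 1)*(v + 1)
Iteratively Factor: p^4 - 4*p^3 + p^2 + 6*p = (p - 2)*(p^3 - 2*p^2 - 3*p) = (p - 2)*(p + 1)*(p^2 - 3*p) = p*(p - 2)*(p + 1)*(p - 3)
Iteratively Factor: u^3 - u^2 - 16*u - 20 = (u + 2)*(u^2 - 3*u - 10) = (u + 2)^2*(u - 5)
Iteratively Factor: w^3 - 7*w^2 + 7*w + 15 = (w - 5)*(w^2 - 2*w - 3) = (w - 5)*(w + 1)*(w - 3)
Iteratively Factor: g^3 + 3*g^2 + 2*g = (g + 2)*(g^2 + g) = (g + 1)*(g + 2)*(g)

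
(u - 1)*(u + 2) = u^2 + u - 2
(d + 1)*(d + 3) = d^2 + 4*d + 3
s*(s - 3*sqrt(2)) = s^2 - 3*sqrt(2)*s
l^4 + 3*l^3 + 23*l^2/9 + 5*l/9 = l*(l + 1/3)*(l + 1)*(l + 5/3)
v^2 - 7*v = v*(v - 7)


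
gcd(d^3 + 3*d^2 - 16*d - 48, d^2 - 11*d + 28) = d - 4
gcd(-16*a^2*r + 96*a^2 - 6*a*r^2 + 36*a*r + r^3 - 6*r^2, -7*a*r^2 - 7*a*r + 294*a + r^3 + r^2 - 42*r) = r - 6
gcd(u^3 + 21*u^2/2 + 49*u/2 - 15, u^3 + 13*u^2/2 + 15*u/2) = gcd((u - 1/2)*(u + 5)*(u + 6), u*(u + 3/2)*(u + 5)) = u + 5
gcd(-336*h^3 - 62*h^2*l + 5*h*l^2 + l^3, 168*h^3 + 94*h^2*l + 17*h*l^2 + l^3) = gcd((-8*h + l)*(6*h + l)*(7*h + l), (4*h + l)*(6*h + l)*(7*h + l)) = 42*h^2 + 13*h*l + l^2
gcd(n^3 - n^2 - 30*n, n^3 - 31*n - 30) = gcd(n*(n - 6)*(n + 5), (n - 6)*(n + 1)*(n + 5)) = n^2 - n - 30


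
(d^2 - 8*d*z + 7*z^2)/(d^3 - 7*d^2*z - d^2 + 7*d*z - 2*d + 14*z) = (d - z)/(d^2 - d - 2)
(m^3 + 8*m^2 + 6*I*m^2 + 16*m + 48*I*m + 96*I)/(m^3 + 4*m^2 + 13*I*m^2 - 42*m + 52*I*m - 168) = (m + 4)/(m + 7*I)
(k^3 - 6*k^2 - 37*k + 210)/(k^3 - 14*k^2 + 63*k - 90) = (k^2 - k - 42)/(k^2 - 9*k + 18)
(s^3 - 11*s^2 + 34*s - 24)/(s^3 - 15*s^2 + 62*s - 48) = (s - 4)/(s - 8)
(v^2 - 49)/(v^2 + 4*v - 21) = (v - 7)/(v - 3)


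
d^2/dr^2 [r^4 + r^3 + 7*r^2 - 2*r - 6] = 12*r^2 + 6*r + 14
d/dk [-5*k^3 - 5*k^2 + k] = -15*k^2 - 10*k + 1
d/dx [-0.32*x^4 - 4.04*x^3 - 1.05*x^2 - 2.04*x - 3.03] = -1.28*x^3 - 12.12*x^2 - 2.1*x - 2.04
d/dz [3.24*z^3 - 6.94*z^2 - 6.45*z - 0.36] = 9.72*z^2 - 13.88*z - 6.45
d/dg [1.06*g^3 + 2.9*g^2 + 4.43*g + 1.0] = 3.18*g^2 + 5.8*g + 4.43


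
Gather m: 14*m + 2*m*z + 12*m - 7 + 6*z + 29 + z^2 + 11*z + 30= m*(2*z + 26) + z^2 + 17*z + 52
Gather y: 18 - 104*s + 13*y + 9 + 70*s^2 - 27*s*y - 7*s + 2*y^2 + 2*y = 70*s^2 - 111*s + 2*y^2 + y*(15 - 27*s) + 27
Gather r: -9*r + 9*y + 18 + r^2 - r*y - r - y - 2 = r^2 + r*(-y - 10) + 8*y + 16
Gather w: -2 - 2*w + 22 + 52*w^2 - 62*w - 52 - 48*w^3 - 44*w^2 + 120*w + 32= -48*w^3 + 8*w^2 + 56*w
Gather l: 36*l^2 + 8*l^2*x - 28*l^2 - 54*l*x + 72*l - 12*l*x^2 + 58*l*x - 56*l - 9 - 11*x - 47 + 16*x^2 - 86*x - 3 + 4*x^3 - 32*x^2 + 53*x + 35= l^2*(8*x + 8) + l*(-12*x^2 + 4*x + 16) + 4*x^3 - 16*x^2 - 44*x - 24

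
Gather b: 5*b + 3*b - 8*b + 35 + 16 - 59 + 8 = 0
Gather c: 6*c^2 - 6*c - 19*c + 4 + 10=6*c^2 - 25*c + 14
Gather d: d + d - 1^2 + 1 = 2*d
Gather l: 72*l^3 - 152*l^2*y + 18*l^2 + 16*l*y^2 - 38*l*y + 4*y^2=72*l^3 + l^2*(18 - 152*y) + l*(16*y^2 - 38*y) + 4*y^2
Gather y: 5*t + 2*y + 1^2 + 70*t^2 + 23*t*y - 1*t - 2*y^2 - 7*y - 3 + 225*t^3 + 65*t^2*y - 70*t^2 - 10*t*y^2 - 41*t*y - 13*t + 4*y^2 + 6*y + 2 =225*t^3 - 9*t + y^2*(2 - 10*t) + y*(65*t^2 - 18*t + 1)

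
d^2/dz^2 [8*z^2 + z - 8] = 16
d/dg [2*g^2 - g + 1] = 4*g - 1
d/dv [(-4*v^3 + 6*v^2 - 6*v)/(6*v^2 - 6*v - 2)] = 3*(-2*v^4 + 4*v^3 + 2*v^2 - 2*v + 1)/(9*v^4 - 18*v^3 + 3*v^2 + 6*v + 1)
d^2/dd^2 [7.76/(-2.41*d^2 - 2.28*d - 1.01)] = (90.141712*d^2 + 85.279296*d - 7.76*(4.82*d + 2.28)*(9.64*d + 4.56) + 37.777232)/(2.41*d^2 + 2.28*d + 1.01)^3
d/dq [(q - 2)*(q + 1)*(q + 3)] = 3*q^2 + 4*q - 5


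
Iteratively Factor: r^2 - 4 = (r - 2)*(r + 2)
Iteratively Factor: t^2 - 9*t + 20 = (t - 4)*(t - 5)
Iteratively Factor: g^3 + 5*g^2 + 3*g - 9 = (g + 3)*(g^2 + 2*g - 3) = (g - 1)*(g + 3)*(g + 3)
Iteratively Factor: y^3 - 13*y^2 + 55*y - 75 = (y - 5)*(y^2 - 8*y + 15) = (y - 5)^2*(y - 3)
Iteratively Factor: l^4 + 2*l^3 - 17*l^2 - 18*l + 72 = (l + 4)*(l^3 - 2*l^2 - 9*l + 18) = (l - 2)*(l + 4)*(l^2 - 9) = (l - 2)*(l + 3)*(l + 4)*(l - 3)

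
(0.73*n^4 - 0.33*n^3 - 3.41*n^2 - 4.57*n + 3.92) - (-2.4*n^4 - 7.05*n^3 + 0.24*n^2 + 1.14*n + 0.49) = 3.13*n^4 + 6.72*n^3 - 3.65*n^2 - 5.71*n + 3.43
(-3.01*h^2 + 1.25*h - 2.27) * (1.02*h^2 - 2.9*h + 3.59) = -3.0702*h^4 + 10.004*h^3 - 16.7463*h^2 + 11.0705*h - 8.1493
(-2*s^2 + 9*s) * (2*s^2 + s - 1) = -4*s^4 + 16*s^3 + 11*s^2 - 9*s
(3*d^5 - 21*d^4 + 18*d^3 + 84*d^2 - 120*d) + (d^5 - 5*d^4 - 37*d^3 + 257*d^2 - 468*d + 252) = 4*d^5 - 26*d^4 - 19*d^3 + 341*d^2 - 588*d + 252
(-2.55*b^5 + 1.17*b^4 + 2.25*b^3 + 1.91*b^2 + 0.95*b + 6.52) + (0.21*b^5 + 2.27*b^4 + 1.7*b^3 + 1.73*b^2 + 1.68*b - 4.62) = -2.34*b^5 + 3.44*b^4 + 3.95*b^3 + 3.64*b^2 + 2.63*b + 1.9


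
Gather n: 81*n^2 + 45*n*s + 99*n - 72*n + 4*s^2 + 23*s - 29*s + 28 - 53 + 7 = 81*n^2 + n*(45*s + 27) + 4*s^2 - 6*s - 18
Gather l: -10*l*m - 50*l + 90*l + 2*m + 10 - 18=l*(40 - 10*m) + 2*m - 8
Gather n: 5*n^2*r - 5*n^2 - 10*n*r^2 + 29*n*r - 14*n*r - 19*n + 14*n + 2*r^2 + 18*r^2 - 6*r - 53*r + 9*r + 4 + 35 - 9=n^2*(5*r - 5) + n*(-10*r^2 + 15*r - 5) + 20*r^2 - 50*r + 30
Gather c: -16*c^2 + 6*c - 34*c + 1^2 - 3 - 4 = -16*c^2 - 28*c - 6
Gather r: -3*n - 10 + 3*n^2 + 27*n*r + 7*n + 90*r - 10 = 3*n^2 + 4*n + r*(27*n + 90) - 20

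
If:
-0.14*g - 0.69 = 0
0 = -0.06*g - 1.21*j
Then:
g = -4.93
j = 0.24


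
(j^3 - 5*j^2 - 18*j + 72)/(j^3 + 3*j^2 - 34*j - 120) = (j - 3)/(j + 5)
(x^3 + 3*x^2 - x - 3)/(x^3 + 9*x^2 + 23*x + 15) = (x - 1)/(x + 5)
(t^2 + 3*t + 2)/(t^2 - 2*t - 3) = (t + 2)/(t - 3)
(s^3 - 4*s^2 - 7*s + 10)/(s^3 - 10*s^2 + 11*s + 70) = (s - 1)/(s - 7)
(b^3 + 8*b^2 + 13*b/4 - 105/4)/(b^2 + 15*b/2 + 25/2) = (2*b^2 + 11*b - 21)/(2*(b + 5))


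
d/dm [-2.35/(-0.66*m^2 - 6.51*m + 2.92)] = (-3.102*m - 15.2985)/(0.66*m^2 + 6.51*m - 2.92)^2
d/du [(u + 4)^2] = 2*u + 8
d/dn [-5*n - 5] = -5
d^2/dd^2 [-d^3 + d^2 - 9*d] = 2 - 6*d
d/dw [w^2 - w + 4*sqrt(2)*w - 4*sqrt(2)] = 2*w - 1 + 4*sqrt(2)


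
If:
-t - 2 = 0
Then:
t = -2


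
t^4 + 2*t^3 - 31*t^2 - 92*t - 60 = (t - 6)*(t + 1)*(t + 2)*(t + 5)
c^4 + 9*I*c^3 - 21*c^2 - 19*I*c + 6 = (c + I)^3*(c + 6*I)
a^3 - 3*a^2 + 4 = (a - 2)^2*(a + 1)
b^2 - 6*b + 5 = (b - 5)*(b - 1)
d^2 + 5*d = d*(d + 5)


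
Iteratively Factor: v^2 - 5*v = (v - 5)*(v)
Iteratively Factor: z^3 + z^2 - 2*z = (z - 1)*(z^2 + 2*z) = z*(z - 1)*(z + 2)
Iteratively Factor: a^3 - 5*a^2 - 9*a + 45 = (a - 5)*(a^2 - 9) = (a - 5)*(a + 3)*(a - 3)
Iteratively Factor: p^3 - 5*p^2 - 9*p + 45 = (p - 5)*(p^2 - 9) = (p - 5)*(p + 3)*(p - 3)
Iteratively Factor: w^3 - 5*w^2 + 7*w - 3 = (w - 3)*(w^2 - 2*w + 1) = (w - 3)*(w - 1)*(w - 1)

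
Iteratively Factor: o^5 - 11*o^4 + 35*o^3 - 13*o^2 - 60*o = (o + 1)*(o^4 - 12*o^3 + 47*o^2 - 60*o) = o*(o + 1)*(o^3 - 12*o^2 + 47*o - 60) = o*(o - 5)*(o + 1)*(o^2 - 7*o + 12) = o*(o - 5)*(o - 3)*(o + 1)*(o - 4)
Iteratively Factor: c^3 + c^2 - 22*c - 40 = (c - 5)*(c^2 + 6*c + 8) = (c - 5)*(c + 4)*(c + 2)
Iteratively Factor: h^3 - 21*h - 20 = (h - 5)*(h^2 + 5*h + 4) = (h - 5)*(h + 4)*(h + 1)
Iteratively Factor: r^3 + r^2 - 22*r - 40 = (r - 5)*(r^2 + 6*r + 8) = (r - 5)*(r + 2)*(r + 4)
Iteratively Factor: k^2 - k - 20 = (k + 4)*(k - 5)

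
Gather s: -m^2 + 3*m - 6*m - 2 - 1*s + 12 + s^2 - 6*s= -m^2 - 3*m + s^2 - 7*s + 10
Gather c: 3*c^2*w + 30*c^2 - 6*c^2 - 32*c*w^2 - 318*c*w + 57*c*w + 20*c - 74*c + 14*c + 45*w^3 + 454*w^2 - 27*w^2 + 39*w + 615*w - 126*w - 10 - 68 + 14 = c^2*(3*w + 24) + c*(-32*w^2 - 261*w - 40) + 45*w^3 + 427*w^2 + 528*w - 64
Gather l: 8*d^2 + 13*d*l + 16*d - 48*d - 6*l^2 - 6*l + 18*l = 8*d^2 - 32*d - 6*l^2 + l*(13*d + 12)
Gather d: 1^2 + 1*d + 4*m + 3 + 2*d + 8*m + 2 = 3*d + 12*m + 6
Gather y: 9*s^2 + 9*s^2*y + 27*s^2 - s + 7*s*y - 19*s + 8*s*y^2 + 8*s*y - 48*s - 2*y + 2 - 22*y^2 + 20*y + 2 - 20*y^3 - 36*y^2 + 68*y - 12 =36*s^2 - 68*s - 20*y^3 + y^2*(8*s - 58) + y*(9*s^2 + 15*s + 86) - 8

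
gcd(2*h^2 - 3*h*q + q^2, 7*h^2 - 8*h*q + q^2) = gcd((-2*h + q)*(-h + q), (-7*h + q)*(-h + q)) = -h + q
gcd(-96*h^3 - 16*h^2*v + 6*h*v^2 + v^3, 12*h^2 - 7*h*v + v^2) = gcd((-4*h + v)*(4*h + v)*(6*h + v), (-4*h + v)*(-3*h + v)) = -4*h + v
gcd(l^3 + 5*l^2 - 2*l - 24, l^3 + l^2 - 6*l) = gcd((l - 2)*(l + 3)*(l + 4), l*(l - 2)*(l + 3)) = l^2 + l - 6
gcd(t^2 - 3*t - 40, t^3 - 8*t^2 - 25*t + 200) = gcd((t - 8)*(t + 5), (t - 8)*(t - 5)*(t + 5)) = t^2 - 3*t - 40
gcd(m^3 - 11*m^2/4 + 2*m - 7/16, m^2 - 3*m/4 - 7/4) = m - 7/4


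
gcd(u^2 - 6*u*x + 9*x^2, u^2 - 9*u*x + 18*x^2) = -u + 3*x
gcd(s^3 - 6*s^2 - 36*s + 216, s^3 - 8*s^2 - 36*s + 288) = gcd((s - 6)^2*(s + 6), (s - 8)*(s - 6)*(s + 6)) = s^2 - 36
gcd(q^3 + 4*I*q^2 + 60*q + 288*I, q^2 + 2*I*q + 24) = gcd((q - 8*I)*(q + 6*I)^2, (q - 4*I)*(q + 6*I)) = q + 6*I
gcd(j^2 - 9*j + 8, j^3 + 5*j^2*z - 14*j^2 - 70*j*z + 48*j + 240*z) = j - 8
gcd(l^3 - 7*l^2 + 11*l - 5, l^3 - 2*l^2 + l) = l^2 - 2*l + 1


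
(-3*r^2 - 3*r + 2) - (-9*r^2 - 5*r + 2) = 6*r^2 + 2*r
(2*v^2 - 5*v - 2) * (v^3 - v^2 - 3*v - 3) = 2*v^5 - 7*v^4 - 3*v^3 + 11*v^2 + 21*v + 6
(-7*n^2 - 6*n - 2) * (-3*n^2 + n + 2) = 21*n^4 + 11*n^3 - 14*n^2 - 14*n - 4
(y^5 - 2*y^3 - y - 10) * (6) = 6*y^5 - 12*y^3 - 6*y - 60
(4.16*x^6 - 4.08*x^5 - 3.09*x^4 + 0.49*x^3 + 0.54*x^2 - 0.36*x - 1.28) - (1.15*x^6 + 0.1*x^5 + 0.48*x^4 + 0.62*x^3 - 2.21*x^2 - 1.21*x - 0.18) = 3.01*x^6 - 4.18*x^5 - 3.57*x^4 - 0.13*x^3 + 2.75*x^2 + 0.85*x - 1.1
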